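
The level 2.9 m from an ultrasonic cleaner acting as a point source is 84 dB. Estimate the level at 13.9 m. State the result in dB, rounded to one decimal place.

Spherical spreading from a point source gives a 20·log₁₀(r₂/r₁) drop.
L₂ = 84 − 20·log₁₀(13.9/2.9) = 84 − 13.612 = 70.39 dB.

70.4 dB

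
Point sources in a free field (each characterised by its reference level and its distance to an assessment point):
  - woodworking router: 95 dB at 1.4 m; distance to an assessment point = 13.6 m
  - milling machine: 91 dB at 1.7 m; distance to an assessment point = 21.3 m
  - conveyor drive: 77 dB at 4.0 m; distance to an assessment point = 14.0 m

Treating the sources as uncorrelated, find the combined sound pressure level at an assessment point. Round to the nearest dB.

Apply inverse-square spreading to bring every level to the receiver, then sum 10^(L/10).
woodworking router: 95 − 20·log₁₀(13.6/1.4) = 95 − 19.75 = 75.25 dB.
milling machine: 91 − 20·log₁₀(21.3/1.7) = 91 − 21.96 = 69.04 dB.
conveyor drive: 77 − 20·log₁₀(14.0/4.0) = 77 − 10.88 = 66.12 dB.
Σ 10^(L/10) = 4.562e+07 → L_total = 10·log₁₀(4.562e+07) = 76.59 dB.

77 dB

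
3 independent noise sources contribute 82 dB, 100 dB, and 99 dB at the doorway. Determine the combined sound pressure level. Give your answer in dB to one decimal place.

102.6 dB

For uncorrelated sources the intensities add, so convert each level to linear form, sum, and take 10·log₁₀ of the total.
Σ 10^(L/10) = 10^(82/10) + 10^(100/10) + 10^(99/10) = 1.810e+10.
L_total = 10·log₁₀(1.810e+10) = 102.58 dB.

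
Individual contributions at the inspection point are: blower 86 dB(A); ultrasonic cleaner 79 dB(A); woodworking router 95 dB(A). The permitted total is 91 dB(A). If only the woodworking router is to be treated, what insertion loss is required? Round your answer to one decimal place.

6.1 dB

Fixed contribution from the other sources: Σ 10^(L/10) = 10^(86/10) + 10^(79/10) = 4.775e+08 (86.79 dB(A)).
The limit corresponds to 10^(91/10) = 1.259e+09; subtracting the fixed part leaves 7.814e+08 for the woodworking router, i.e. 88.93 dB(A).
So the woodworking router must be reduced from 95 to 88.93 dB(A): IL = 6.07 dB.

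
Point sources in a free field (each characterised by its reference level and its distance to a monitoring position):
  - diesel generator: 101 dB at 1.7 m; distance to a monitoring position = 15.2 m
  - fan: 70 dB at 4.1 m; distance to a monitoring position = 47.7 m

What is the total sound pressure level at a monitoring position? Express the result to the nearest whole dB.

Propagate each source to the receiver with L = L_ref − 20·log₁₀(r/r_ref), then add intensities.
diesel generator: 101 − 20·log₁₀(15.2/1.7) = 101 − 19.03 = 81.97 dB.
fan: 70 − 20·log₁₀(47.7/4.1) = 70 − 21.31 = 48.69 dB.
Σ 10^(L/10) = 1.575e+08 → L_total = 10·log₁₀(1.575e+08) = 81.97 dB.

82 dB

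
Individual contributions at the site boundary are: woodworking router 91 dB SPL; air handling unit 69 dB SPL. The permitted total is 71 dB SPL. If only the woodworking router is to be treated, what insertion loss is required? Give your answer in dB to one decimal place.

Everything except the woodworking router sums to 10^(69/10) = 7.943e+06 in linear terms, 69.00 dB SPL.
The limit corresponds to 10^(71/10) = 1.259e+07; subtracting the fixed part leaves 4.646e+06 for the woodworking router, i.e. 66.67 dB SPL.
So the woodworking router must be reduced from 91 to 66.67 dB SPL: IL = 24.33 dB.

24.3 dB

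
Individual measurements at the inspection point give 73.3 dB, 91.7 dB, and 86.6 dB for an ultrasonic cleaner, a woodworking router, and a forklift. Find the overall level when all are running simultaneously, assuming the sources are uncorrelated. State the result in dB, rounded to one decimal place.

Incoherent sources combine by intensity addition: L_total = 10·log₁₀(Σ 10^(L_i/10)).
Σ 10^(L/10) = 10^(73.3/10) + 10^(91.7/10) + 10^(86.6/10) = 1.958e+09.
L_total = 10·log₁₀(1.958e+09) = 92.92 dB.

92.9 dB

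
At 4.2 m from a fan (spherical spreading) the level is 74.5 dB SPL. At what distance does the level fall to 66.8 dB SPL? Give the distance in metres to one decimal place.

10.2 m

Point-source spreading drops the level by 20·log₁₀(r₂/r₁); inverting, r₂/r₁ = 10^(ΔL/20).
r₂ = 4.2·10^((74.5−66.8)/20) = 4.2·10^(7.7/20) = 10.19 m.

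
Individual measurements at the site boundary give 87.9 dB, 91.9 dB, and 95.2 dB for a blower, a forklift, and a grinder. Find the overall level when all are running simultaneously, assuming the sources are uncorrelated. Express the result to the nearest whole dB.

97 dB

Incoherent sources combine by intensity addition: L_total = 10·log₁₀(Σ 10^(L_i/10)).
Σ 10^(L/10) = 10^(87.9/10) + 10^(91.9/10) + 10^(95.2/10) = 5.477e+09.
L_total = 10·log₁₀(5.477e+09) = 97.39 dB.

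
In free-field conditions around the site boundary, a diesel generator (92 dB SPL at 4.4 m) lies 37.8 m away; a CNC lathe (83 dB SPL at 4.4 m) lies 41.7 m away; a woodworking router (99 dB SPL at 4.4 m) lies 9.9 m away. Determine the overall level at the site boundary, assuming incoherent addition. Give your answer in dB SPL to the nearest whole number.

92 dB SPL

First find each source's level at the receiver (point-source: −20·log₁₀(r/r_ref)), then combine on an intensity basis.
diesel generator: 92 − 20·log₁₀(37.8/4.4) = 92 − 18.68 = 73.32 dB SPL.
CNC lathe: 83 − 20·log₁₀(41.7/4.4) = 83 − 19.53 = 63.47 dB SPL.
woodworking router: 99 − 20·log₁₀(9.9/4.4) = 99 − 7.04 = 91.96 dB SPL.
Σ 10^(L/10) = 1.593e+09 → L_total = 10·log₁₀(1.593e+09) = 92.02 dB SPL.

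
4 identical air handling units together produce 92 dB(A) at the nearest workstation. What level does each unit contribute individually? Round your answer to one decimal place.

86.0 dB(A)

4 equal contributions raise the level by 10·log₁₀ 4 = 6.021 dB, so each unit alone gives 92 − 6.021.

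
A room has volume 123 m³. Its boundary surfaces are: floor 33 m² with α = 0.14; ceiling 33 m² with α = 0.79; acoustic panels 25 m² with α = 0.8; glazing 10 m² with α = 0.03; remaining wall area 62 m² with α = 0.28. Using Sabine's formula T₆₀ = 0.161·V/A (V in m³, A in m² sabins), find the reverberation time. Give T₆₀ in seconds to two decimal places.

0.29 s

A = Σ Sᵢαᵢ = 33·0.14 + 33·0.79 + 25·0.8 + 10·0.03 + 62·0.28 = 68.35 m².
T₆₀ = 0.161·V/A = 0.161·123/68.35 = 0.290 s.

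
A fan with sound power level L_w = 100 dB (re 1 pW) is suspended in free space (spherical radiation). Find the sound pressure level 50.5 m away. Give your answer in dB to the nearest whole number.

Free-field spherical radiation: L_p = L_w − 10·log₁₀(4π·r²), r = 50.5 m.
4π·r² = 3.205e+04 m², 10·log₁₀ of that is 45.058 dB.
L_p = 100 − 45.058 = 54.94 dB.

55 dB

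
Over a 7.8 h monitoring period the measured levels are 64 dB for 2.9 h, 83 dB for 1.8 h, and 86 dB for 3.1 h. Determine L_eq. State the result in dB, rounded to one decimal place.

83.1 dB

Weight each interval's intensity by its duration and average over T = 7.8 h:
Σ tᵢ·10^(Lᵢ/10) = 2.9·10^(64/10) + 1.8·10^(83/10) + 3.1·10^(86/10) = 1.601e+09.
L_eq = 10·log₁₀(1.601e+09/7.8) = 83.12 dB.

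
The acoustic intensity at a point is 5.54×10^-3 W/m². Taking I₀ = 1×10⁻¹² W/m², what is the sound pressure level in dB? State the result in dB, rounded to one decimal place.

Dividing by I₀ shifts the exponent by 12: I/I₀ = 5.54×10^9.
L = 10·(0.7435 + 9) = 97.44 dB.

97.4 dB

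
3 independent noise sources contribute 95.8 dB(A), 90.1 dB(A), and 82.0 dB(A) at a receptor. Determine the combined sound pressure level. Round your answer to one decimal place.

Incoherent sources combine by intensity addition: L_total = 10·log₁₀(Σ 10^(L_i/10)).
Σ 10^(L/10) = 10^(95.8/10) + 10^(90.1/10) + 10^(82.0/10) = 4.984e+09.
L_total = 10·log₁₀(4.984e+09) = 96.98 dB(A).

97.0 dB(A)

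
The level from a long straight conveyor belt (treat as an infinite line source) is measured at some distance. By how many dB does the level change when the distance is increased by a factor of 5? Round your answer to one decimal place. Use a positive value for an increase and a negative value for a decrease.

-7.0 dB

Line-source spreading: ΔL = −10·log₁₀(r₂/r₁).
ΔL = −10·log₁₀(5) = -6.99 dB.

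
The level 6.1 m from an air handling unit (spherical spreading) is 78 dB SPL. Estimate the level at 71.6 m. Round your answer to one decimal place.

Point-source attenuation: ΔL = 20·log₁₀(r₂/r₁) = 20·log₁₀(71.6/6.1) = 21.392 dB.
L₂ = 78 − 20·log₁₀(71.6/6.1) = 78 − 21.392 = 56.61 dB SPL.

56.6 dB SPL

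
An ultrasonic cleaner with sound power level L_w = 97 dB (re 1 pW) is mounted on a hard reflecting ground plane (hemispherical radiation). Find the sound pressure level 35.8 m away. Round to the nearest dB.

L_p = L_w − 10·log₁₀(2π·r²) with r = 35.8 m.
2π·r² = 8053 m², 10·log₁₀ of that is 39.059 dB.
L_p = 97 − 39.059 = 57.94 dB.

58 dB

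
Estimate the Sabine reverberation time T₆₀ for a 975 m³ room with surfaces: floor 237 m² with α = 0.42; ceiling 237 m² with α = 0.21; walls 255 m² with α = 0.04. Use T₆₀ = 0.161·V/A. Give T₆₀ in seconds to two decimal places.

0.98 s

A = Σ Sᵢαᵢ = 237·0.42 + 237·0.21 + 255·0.04 = 159.51 m².
T₆₀ = 0.161·V/A = 0.161·975/159.51 = 0.984 s.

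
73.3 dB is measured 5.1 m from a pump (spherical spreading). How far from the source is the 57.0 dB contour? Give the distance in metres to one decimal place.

For a point source L₁ − L₂ = 20·log₁₀(r₂/r₁), so r₂ = r₁·10^((L₁−L₂)/20).
r₂ = 5.1·10^((73.3−57.0)/20) = 5.1·10^(16.3/20) = 33.31 m.

33.3 m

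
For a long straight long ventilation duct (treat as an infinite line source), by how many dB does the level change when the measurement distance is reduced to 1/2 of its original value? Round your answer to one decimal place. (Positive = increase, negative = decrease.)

Line-source spreading: ΔL = −10·log₁₀(r₂/r₁).
ΔL = −10·log₁₀(0.5) = +3.01 dB.

+3.0 dB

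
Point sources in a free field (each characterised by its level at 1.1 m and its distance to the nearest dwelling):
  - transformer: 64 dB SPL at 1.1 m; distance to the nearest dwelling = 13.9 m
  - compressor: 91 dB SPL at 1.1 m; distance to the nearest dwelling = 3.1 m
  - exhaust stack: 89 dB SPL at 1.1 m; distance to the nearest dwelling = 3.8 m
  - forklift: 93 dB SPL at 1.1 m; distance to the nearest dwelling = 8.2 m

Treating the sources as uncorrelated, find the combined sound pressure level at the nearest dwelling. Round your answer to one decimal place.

First find each source's level at the receiver (point-source: −20·log₁₀(r/r_ref)), then combine on an intensity basis.
transformer: 64 − 20·log₁₀(13.9/1.1) = 64 − 22.03 = 41.97 dB SPL.
compressor: 91 − 20·log₁₀(3.1/1.1) = 91 − 9.00 = 82.00 dB SPL.
exhaust stack: 89 − 20·log₁₀(3.8/1.1) = 89 − 10.77 = 78.23 dB SPL.
forklift: 93 − 20·log₁₀(8.2/1.1) = 93 − 17.45 = 75.55 dB SPL.
Σ 10^(L/10) = 2.610e+08 → L_total = 10·log₁₀(2.610e+08) = 84.17 dB SPL.

84.2 dB SPL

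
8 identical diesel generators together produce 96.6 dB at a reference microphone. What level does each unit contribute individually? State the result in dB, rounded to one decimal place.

87.6 dB

For N identical incoherent sources L_total = L₁ + 10·log₁₀ N, so L₁ = 96.6 − 10·log₁₀(8) = 96.6 − 9.031.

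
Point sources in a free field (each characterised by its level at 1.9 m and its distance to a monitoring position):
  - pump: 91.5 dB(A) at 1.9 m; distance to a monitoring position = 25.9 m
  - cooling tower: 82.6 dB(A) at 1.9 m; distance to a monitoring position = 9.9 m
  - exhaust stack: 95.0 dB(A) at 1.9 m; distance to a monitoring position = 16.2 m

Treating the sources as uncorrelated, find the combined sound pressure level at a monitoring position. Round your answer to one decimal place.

77.6 dB(A)

Apply inverse-square spreading to bring every level to the receiver, then sum 10^(L/10).
pump: 91.5 − 20·log₁₀(25.9/1.9) = 91.5 − 22.69 = 68.81 dB(A).
cooling tower: 82.6 − 20·log₁₀(9.9/1.9) = 82.6 − 14.34 = 68.26 dB(A).
exhaust stack: 95.0 − 20·log₁₀(16.2/1.9) = 95.0 − 18.62 = 76.38 dB(A).
Σ 10^(L/10) = 5.780e+07 → L_total = 10·log₁₀(5.780e+07) = 77.62 dB(A).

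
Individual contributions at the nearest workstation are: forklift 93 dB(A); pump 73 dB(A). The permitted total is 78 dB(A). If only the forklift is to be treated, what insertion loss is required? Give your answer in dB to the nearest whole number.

17 dB

Fixed contribution from the other source: Σ 10^(L/10) = 10^(73/10) = 1.995e+07 (73.00 dB(A)).
The limit corresponds to 10^(78/10) = 6.310e+07; subtracting the fixed part leaves 4.314e+07 for the forklift, i.e. 76.35 dB(A).
Required insertion loss = 93 − 76.35 = 16.65 dB.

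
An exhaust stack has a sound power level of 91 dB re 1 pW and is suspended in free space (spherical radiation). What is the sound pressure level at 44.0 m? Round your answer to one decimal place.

Free-field spherical radiation: L_p = L_w − 10·log₁₀(4π·r²), r = 44.0 m.
4π·r² = 2.433e+04 m², 10·log₁₀ of that is 43.861 dB.
L_p = 91 − 43.861 = 47.14 dB.

47.1 dB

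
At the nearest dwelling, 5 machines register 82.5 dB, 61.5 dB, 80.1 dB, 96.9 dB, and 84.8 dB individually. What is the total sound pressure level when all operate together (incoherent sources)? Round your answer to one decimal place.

97.4 dB

Incoherent sources combine by intensity addition: L_total = 10·log₁₀(Σ 10^(L_i/10)).
Σ 10^(L/10) = 10^(82.5/10) + 10^(61.5/10) + 10^(80.1/10) + 10^(96.9/10) + 10^(84.8/10) = 5.481e+09.
L_total = 10·log₁₀(5.481e+09) = 97.39 dB.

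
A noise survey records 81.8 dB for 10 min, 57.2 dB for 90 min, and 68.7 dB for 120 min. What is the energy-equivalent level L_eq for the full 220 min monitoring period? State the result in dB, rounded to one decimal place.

70.5 dB

Weight each interval's intensity by its duration and average over T = 220 min:
Σ tᵢ·10^(Lᵢ/10) = 10·10^(81.8/10) + 90·10^(57.2/10) + 120·10^(68.7/10) = 2.450e+09.
L_eq = 10·log₁₀(2.450e+09/220) = 70.47 dB.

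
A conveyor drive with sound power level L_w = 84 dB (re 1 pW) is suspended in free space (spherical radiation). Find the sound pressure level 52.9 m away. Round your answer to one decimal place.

Free-field spherical radiation: L_p = L_w − 10·log₁₀(4π·r²), r = 52.9 m.
4π·r² = 3.517e+04 m², 10·log₁₀ of that is 45.461 dB.
L_p = 84 − 45.461 = 38.54 dB.

38.5 dB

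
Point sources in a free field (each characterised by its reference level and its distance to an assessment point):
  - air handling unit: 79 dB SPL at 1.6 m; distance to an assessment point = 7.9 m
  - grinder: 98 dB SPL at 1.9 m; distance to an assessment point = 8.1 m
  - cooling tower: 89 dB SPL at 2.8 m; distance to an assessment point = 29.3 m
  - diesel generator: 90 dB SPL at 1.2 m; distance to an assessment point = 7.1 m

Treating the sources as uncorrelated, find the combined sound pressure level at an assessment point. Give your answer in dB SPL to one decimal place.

85.9 dB SPL

First find each source's level at the receiver (point-source: −20·log₁₀(r/r_ref)), then combine on an intensity basis.
air handling unit: 79 − 20·log₁₀(7.9/1.6) = 79 − 13.87 = 65.13 dB SPL.
grinder: 98 − 20·log₁₀(8.1/1.9) = 98 − 12.59 = 85.41 dB SPL.
cooling tower: 89 − 20·log₁₀(29.3/2.8) = 89 − 20.39 = 68.61 dB SPL.
diesel generator: 90 − 20·log₁₀(7.1/1.2) = 90 − 15.44 = 74.56 dB SPL.
Σ 10^(L/10) = 3.862e+08 → L_total = 10·log₁₀(3.862e+08) = 85.87 dB SPL.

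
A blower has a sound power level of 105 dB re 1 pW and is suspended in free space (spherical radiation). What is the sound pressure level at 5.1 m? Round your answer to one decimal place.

79.9 dB

The power spreads over a sphere of area 4π·r², so L_p = L_w − 10·log₁₀(4π·r²).
4π·r² = 326.9 m², 10·log₁₀ of that is 25.144 dB.
L_p = 105 − 25.144 = 79.86 dB.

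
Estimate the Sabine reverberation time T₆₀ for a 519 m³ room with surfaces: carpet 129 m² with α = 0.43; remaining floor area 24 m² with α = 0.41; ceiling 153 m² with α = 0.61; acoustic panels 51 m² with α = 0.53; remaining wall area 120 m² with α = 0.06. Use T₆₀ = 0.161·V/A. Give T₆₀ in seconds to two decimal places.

0.43 s

Summing Sᵢαᵢ: 129·0.43 + 24·0.41 + 153·0.61 + 51·0.53 + 120·0.06 = 192.87 m².
T₆₀ = 0.161·V/A = 0.161·519/192.87 = 0.433 s.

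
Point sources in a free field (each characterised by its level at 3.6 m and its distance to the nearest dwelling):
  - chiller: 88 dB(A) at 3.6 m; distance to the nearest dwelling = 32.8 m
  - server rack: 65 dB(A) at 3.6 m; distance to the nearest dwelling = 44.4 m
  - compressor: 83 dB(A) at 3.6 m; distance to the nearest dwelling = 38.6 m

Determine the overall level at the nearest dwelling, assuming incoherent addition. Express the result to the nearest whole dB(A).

70 dB(A)

First find each source's level at the receiver (point-source: −20·log₁₀(r/r_ref)), then combine on an intensity basis.
chiller: 88 − 20·log₁₀(32.8/3.6) = 88 − 19.19 = 68.81 dB(A).
server rack: 65 − 20·log₁₀(44.4/3.6) = 65 − 21.82 = 43.18 dB(A).
compressor: 83 − 20·log₁₀(38.6/3.6) = 83 − 20.61 = 62.39 dB(A).
Σ 10^(L/10) = 9.357e+06 → L_total = 10·log₁₀(9.357e+06) = 69.71 dB(A).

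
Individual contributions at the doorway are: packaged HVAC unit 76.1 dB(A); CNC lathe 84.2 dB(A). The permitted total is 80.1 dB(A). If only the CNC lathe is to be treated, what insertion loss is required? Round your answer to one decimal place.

Everything except the CNC lathe sums to 10^(76.1/10) = 4.074e+07 in linear terms, 76.10 dB(A).
The limit corresponds to 10^(80.1/10) = 1.023e+08; subtracting the fixed part leaves 6.159e+07 for the CNC lathe, i.e. 77.90 dB(A).
So the CNC lathe must be reduced from 84.2 to 77.90 dB(A): IL = 6.30 dB.

6.3 dB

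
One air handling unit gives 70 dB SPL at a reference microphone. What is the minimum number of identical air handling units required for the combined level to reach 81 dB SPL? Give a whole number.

13

Need L₁ + 10·log₁₀ N ≥ 81, i.e. log₁₀ N ≥ 1.10.
N ≥ 10^(11.0/10) = 12.589, so N = 13.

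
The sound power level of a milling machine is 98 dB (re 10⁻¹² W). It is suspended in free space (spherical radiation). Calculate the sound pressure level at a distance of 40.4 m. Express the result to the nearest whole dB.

L_p = L_w − 10·log₁₀(4π·r²) with r = 40.4 m.
4π·r² = 2.051e+04 m², 10·log₁₀ of that is 43.120 dB.
L_p = 98 − 43.120 = 54.88 dB.

55 dB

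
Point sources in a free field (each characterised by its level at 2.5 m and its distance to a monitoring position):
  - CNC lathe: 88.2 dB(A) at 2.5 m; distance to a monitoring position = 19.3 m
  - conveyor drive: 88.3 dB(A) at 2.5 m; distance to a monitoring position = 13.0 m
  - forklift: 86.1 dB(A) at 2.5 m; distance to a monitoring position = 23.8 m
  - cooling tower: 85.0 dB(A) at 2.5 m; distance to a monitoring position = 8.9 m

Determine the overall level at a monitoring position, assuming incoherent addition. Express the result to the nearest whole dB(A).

78 dB(A)

First find each source's level at the receiver (point-source: −20·log₁₀(r/r_ref)), then combine on an intensity basis.
CNC lathe: 88.2 − 20·log₁₀(19.3/2.5) = 88.2 − 17.75 = 70.45 dB(A).
conveyor drive: 88.3 − 20·log₁₀(13.0/2.5) = 88.3 − 14.32 = 73.98 dB(A).
forklift: 86.1 − 20·log₁₀(23.8/2.5) = 86.1 − 19.57 = 66.53 dB(A).
cooling tower: 85.0 − 20·log₁₀(8.9/2.5) = 85.0 − 11.03 = 73.97 dB(A).
Σ 10^(L/10) = 6.554e+07 → L_total = 10·log₁₀(6.554e+07) = 78.16 dB(A).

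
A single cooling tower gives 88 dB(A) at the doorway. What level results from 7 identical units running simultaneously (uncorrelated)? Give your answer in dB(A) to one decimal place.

L_total = L₁ + 10·log₁₀ N for N identical incoherent sources.
L_total = 88 + 10·log₁₀(7) = 88 + 8.451 = 96.45 dB(A).

96.5 dB(A)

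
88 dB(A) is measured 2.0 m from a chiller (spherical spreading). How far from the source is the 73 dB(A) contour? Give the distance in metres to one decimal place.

11.2 m

Point-source spreading drops the level by 20·log₁₀(r₂/r₁); inverting, r₂/r₁ = 10^(ΔL/20).
r₂ = 2.0·10^((88−73)/20) = 2.0·10^(15.0/20) = 11.25 m.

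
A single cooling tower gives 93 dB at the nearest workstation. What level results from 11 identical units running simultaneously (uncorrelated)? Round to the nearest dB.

With 11 equal, uncorrelated contributions the intensity is 11× that of one unit, giving a rise of 10·log₁₀ 11.
L_total = 93 + 10·log₁₀(11) = 93 + 10.414 = 103.41 dB.

103 dB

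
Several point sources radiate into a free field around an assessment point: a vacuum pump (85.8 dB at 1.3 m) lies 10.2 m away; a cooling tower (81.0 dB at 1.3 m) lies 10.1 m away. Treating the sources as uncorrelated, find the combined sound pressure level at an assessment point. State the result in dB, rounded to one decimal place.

Apply inverse-square spreading to bring every level to the receiver, then sum 10^(L/10).
vacuum pump: 85.8 − 20·log₁₀(10.2/1.3) = 85.8 − 17.89 = 67.91 dB.
cooling tower: 81.0 − 20·log₁₀(10.1/1.3) = 81.0 − 17.81 = 63.19 dB.
Σ 10^(L/10) = 8.261e+06 → L_total = 10·log₁₀(8.261e+06) = 69.17 dB.

69.2 dB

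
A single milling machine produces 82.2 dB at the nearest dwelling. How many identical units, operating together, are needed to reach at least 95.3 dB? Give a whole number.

N identical sources give L₁ + 10·log₁₀ N, so require 10·log₁₀ N ≥ 95.3 − 82.2 = 13.1 dB.
N ≥ 10^(13.1/10) = 20.417, so N = 21.

21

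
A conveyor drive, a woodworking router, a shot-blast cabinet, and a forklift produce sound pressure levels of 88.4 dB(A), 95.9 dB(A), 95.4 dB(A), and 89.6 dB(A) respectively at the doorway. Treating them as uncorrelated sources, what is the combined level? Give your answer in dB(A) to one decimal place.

For uncorrelated sources the intensities add, so convert each level to linear form, sum, and take 10·log₁₀ of the total.
Σ 10^(L/10) = 10^(88.4/10) + 10^(95.9/10) + 10^(95.4/10) + 10^(89.6/10) = 8.962e+09.
L_total = 10·log₁₀(8.962e+09) = 99.52 dB(A).

99.5 dB(A)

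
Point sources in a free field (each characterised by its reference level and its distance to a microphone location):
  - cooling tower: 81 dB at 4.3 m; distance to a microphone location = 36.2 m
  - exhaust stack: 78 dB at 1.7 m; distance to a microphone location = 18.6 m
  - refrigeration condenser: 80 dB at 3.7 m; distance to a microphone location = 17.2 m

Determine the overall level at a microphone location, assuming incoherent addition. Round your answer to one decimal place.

68.4 dB

Apply inverse-square spreading to bring every level to the receiver, then sum 10^(L/10).
cooling tower: 81 − 20·log₁₀(36.2/4.3) = 81 − 18.50 = 62.50 dB.
exhaust stack: 78 − 20·log₁₀(18.6/1.7) = 78 − 20.78 = 57.22 dB.
refrigeration condenser: 80 − 20·log₁₀(17.2/3.7) = 80 − 13.35 = 66.65 dB.
Σ 10^(L/10) = 6.931e+06 → L_total = 10·log₁₀(6.931e+06) = 68.41 dB.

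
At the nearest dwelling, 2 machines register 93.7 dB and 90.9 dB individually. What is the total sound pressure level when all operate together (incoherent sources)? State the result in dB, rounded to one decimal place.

95.5 dB

Incoherent sources combine by intensity addition: L_total = 10·log₁₀(Σ 10^(L_i/10)).
Σ 10^(L/10) = 10^(93.7/10) + 10^(90.9/10) = 3.574e+09.
L_total = 10·log₁₀(3.574e+09) = 95.53 dB.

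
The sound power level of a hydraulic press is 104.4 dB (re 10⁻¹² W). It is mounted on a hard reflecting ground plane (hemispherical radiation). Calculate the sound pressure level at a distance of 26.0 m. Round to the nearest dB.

The power spreads over a hemisphere of area 2π·r², so L_p = L_w − 10·log₁₀(2π·r²).
2π·r² = 4247 m², 10·log₁₀ of that is 36.281 dB.
L_p = 104.4 − 36.281 = 68.12 dB.

68 dB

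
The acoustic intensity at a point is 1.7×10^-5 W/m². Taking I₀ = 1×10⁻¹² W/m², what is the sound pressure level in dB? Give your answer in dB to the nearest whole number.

Dividing by I₀ shifts the exponent by 12: I/I₀ = 1.7×10^7.
L = 10·(0.2304 + 7) = 72.30 dB.

72 dB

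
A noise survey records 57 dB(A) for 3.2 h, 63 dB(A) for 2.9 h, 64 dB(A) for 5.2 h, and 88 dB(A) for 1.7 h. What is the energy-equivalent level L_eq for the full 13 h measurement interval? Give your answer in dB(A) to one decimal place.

Weight each interval's intensity by its duration and average over T = 13 h:
Σ tᵢ·10^(Lᵢ/10) = 3.2·10^(57/10) + 2.9·10^(63/10) + 5.2·10^(64/10) + 1.7·10^(88/10) = 1.093e+09.
L_eq = 10·log₁₀(1.093e+09/13) = 79.25 dB(A).

79.2 dB(A)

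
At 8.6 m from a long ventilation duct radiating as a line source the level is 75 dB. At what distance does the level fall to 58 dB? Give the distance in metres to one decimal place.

Line-source spreading drops the level by 10·log₁₀(r₂/r₁); inverting, r₂/r₁ = 10^(ΔL/10).
r₂ = 8.6·10^((75−58)/10) = 8.6·10^(17.0/10) = 431.02 m.

431.0 m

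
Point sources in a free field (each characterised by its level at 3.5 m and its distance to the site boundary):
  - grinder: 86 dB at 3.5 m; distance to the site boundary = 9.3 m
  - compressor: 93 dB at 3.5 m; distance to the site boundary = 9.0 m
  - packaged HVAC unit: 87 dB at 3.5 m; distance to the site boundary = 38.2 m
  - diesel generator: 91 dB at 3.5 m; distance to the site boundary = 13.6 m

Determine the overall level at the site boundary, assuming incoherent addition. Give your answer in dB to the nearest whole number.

First find each source's level at the receiver (point-source: −20·log₁₀(r/r_ref)), then combine on an intensity basis.
grinder: 86 − 20·log₁₀(9.3/3.5) = 86 − 8.49 = 77.51 dB.
compressor: 93 − 20·log₁₀(9.0/3.5) = 93 − 8.20 = 84.80 dB.
packaged HVAC unit: 87 − 20·log₁₀(38.2/3.5) = 87 − 20.76 = 66.24 dB.
diesel generator: 91 − 20·log₁₀(13.6/3.5) = 91 − 11.79 = 79.21 dB.
Σ 10^(L/10) = 4.457e+08 → L_total = 10·log₁₀(4.457e+08) = 86.49 dB.

86 dB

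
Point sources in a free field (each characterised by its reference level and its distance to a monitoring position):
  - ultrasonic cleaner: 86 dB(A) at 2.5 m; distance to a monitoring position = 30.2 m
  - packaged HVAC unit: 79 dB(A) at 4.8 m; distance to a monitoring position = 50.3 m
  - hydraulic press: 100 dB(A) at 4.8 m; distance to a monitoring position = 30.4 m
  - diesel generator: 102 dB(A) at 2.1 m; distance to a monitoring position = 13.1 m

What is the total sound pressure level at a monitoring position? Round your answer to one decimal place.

First find each source's level at the receiver (point-source: −20·log₁₀(r/r_ref)), then combine on an intensity basis.
ultrasonic cleaner: 86 − 20·log₁₀(30.2/2.5) = 86 − 21.64 = 64.36 dB(A).
packaged HVAC unit: 79 − 20·log₁₀(50.3/4.8) = 79 − 20.41 = 58.59 dB(A).
hydraulic press: 100 − 20·log₁₀(30.4/4.8) = 100 − 16.03 = 83.97 dB(A).
diesel generator: 102 − 20·log₁₀(13.1/2.1) = 102 − 15.90 = 86.10 dB(A).
Σ 10^(L/10) = 6.600e+08 → L_total = 10·log₁₀(6.600e+08) = 88.20 dB(A).

88.2 dB(A)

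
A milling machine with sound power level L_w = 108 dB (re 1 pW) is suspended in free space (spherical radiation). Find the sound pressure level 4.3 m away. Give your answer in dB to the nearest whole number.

L_p = L_w − 10·log₁₀(4π·r²) with r = 4.3 m.
4π·r² = 232.4 m², 10·log₁₀ of that is 23.661 dB.
L_p = 108 − 23.661 = 84.34 dB.

84 dB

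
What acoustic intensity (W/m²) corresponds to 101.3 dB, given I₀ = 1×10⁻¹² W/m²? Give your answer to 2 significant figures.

I = I₀·10^(L/10) = 10⁻¹² × 10^(101.3/10) = 10^(-1.870).

0.013 W/m²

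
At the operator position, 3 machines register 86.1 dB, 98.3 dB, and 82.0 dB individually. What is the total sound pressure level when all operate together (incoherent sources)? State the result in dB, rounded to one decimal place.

98.6 dB

For uncorrelated sources the intensities add, so convert each level to linear form, sum, and take 10·log₁₀ of the total.
Σ 10^(L/10) = 10^(86.1/10) + 10^(98.3/10) + 10^(82.0/10) = 7.327e+09.
L_total = 10·log₁₀(7.327e+09) = 98.65 dB.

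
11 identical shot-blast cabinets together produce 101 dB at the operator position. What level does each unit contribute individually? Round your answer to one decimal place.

Dividing the total intensity by 11 lowers the level by 10·log₁₀ 11 = 10.414 dB: L₁ = 101 − 10.414.

90.6 dB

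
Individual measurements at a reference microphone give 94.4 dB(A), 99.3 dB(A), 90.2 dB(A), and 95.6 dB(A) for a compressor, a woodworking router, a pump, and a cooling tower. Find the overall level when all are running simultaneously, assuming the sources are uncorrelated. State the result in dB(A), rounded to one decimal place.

For uncorrelated sources the intensities add, so convert each level to linear form, sum, and take 10·log₁₀ of the total.
Σ 10^(L/10) = 10^(94.4/10) + 10^(99.3/10) + 10^(90.2/10) + 10^(95.6/10) = 1.594e+10.
L_total = 10·log₁₀(1.594e+10) = 102.03 dB(A).

102.0 dB(A)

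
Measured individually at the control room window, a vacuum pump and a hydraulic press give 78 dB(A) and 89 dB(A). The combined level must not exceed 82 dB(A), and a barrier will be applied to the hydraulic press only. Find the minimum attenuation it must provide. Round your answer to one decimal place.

Fixed contribution from the other source: Σ 10^(L/10) = 10^(78/10) = 6.310e+07 (78.00 dB(A)).
To meet 82 dB(A) overall, the treated hydraulic press may contribute at most 10^(82/10) − 6.310e+07 = 9.539e+07, i.e. 79.80 dB(A).
So the hydraulic press must be reduced from 89 to 79.80 dB(A): IL = 9.20 dB.

9.2 dB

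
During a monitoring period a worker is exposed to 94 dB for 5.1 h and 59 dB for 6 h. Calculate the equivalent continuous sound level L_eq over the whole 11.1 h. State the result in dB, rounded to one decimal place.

90.6 dB

Weight each interval's intensity by its duration and average over T = 11.1 h:
Σ tᵢ·10^(Lᵢ/10) = 5.1·10^(94/10) + 6·10^(59/10) = 1.282e+10.
L_eq = 10·log₁₀(1.282e+10/11.1) = 90.62 dB.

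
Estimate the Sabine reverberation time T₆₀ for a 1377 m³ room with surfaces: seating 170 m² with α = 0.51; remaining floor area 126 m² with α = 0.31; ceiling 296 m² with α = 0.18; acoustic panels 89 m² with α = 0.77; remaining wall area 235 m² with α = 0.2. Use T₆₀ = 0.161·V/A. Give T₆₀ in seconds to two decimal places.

A = Σ Sᵢαᵢ = 170·0.51 + 126·0.31 + 296·0.18 + 89·0.77 + 235·0.2 = 294.57 m².
T₆₀ = 0.161 × 1377 / 294.57 = 0.753 s.

0.75 s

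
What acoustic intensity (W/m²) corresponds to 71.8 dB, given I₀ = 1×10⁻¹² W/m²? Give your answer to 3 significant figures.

I/I₀ = 10^(71.8/10) = 1.514e+07, so I = 1.514e+07 × 10⁻¹² W/m².

1.51e-05 W/m²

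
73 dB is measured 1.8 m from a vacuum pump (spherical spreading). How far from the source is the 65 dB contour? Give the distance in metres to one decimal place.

For a point source L₁ − L₂ = 20·log₁₀(r₂/r₁), so r₂ = r₁·10^((L₁−L₂)/20).
r₂ = 1.8·10^((73−65)/20) = 1.8·10^(8.0/20) = 4.52 m.

4.5 m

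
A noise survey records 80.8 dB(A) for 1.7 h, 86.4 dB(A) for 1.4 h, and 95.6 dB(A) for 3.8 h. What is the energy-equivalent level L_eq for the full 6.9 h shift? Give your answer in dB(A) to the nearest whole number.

The energy average is taken in the linear domain: L_eq = 10·log₁₀[(Σ tᵢ·10^(Lᵢ/10))/T], T = 6.9 h.
Σ tᵢ·10^(Lᵢ/10) = 1.7·10^(80.8/10) + 1.4·10^(86.4/10) + 3.8·10^(95.6/10) = 1.461e+10.
L_eq = 10·log₁₀(1.461e+10/6.9) = 93.26 dB(A).

93 dB(A)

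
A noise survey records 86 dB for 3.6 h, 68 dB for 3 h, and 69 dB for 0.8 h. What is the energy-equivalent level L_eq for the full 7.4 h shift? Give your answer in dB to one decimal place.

Weight each interval's intensity by its duration and average over T = 7.4 h:
Σ tᵢ·10^(Lᵢ/10) = 3.6·10^(86/10) + 3·10^(68/10) + 0.8·10^(69/10) = 1.458e+09.
L_eq = 10·log₁₀(1.458e+09/7.4) = 82.95 dB.

82.9 dB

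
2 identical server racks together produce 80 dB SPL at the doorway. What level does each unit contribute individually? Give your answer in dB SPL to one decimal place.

77.0 dB SPL

For N identical incoherent sources L_total = L₁ + 10·log₁₀ N, so L₁ = 80 − 10·log₁₀(2) = 80 − 3.010.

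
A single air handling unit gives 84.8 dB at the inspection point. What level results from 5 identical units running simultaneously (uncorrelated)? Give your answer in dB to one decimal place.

With 5 equal, uncorrelated contributions the intensity is 5× that of one unit, giving a rise of 10·log₁₀ 5.
L_total = 84.8 + 10·log₁₀(5) = 84.8 + 6.990 = 91.79 dB.

91.8 dB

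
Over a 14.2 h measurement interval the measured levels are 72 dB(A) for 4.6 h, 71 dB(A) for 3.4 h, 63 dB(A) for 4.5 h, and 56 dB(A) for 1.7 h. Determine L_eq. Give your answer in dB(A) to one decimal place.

69.5 dB(A)

Weight each interval's intensity by its duration and average over T = 14.2 h:
Σ tᵢ·10^(Lᵢ/10) = 4.6·10^(72/10) + 3.4·10^(71/10) + 4.5·10^(63/10) + 1.7·10^(56/10) = 1.254e+08.
L_eq = 10·log₁₀(1.254e+08/14.2) = 69.46 dB(A).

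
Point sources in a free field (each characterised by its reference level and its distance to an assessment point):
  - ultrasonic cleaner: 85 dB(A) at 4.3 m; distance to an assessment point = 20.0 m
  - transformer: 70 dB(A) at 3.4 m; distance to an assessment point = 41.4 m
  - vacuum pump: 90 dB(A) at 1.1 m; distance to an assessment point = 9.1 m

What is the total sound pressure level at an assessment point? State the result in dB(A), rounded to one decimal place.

First find each source's level at the receiver (point-source: −20·log₁₀(r/r_ref)), then combine on an intensity basis.
ultrasonic cleaner: 85 − 20·log₁₀(20.0/4.3) = 85 − 13.35 = 71.65 dB(A).
transformer: 70 − 20·log₁₀(41.4/3.4) = 70 − 21.71 = 48.29 dB(A).
vacuum pump: 90 − 20·log₁₀(9.1/1.1) = 90 − 18.35 = 71.65 dB(A).
Σ 10^(L/10) = 2.930e+07 → L_total = 10·log₁₀(2.930e+07) = 74.67 dB(A).

74.7 dB(A)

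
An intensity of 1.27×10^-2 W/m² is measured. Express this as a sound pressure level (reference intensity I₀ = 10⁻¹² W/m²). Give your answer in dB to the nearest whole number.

101 dB

Dividing by I₀ shifts the exponent by 12: I/I₀ = 1.27×10^10.
L = 10·(0.1038 + 10) = 101.04 dB.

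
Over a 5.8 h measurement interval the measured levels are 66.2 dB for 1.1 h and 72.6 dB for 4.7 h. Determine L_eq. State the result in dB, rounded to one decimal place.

Weight each interval's intensity by its duration and average over T = 5.8 h:
Σ tᵢ·10^(Lᵢ/10) = 1.1·10^(66.2/10) + 4.7·10^(72.6/10) = 9.011e+07.
L_eq = 10·log₁₀(9.011e+07/5.8) = 71.91 dB.

71.9 dB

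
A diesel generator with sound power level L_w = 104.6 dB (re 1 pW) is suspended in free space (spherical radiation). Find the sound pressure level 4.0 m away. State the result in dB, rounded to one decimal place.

81.6 dB

Free-field spherical radiation: L_p = L_w − 10·log₁₀(4π·r²), r = 4.0 m.
4π·r² = 201.1 m², 10·log₁₀ of that is 23.033 dB.
L_p = 104.6 − 23.033 = 81.57 dB.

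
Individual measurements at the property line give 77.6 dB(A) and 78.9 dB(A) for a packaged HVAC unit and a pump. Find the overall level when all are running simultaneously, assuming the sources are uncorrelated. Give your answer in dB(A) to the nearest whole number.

Incoherent sources combine by intensity addition: L_total = 10·log₁₀(Σ 10^(L_i/10)).
Σ 10^(L/10) = 10^(77.6/10) + 10^(78.9/10) = 1.352e+08.
L_total = 10·log₁₀(1.352e+08) = 81.31 dB(A).

81 dB(A)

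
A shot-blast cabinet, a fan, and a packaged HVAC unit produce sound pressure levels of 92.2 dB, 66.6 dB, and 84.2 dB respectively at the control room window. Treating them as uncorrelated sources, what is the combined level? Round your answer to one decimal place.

For uncorrelated sources the intensities add, so convert each level to linear form, sum, and take 10·log₁₀ of the total.
Σ 10^(L/10) = 10^(92.2/10) + 10^(66.6/10) + 10^(84.2/10) = 1.927e+09.
L_total = 10·log₁₀(1.927e+09) = 92.85 dB.

92.8 dB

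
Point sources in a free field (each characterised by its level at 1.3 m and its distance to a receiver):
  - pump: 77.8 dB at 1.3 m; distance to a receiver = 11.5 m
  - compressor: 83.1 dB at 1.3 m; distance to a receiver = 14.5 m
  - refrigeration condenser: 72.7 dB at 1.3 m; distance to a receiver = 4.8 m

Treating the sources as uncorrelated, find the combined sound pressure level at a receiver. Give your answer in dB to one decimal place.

65.8 dB

Propagate each source to the receiver with L = L_ref − 20·log₁₀(r/r_ref), then add intensities.
pump: 77.8 − 20·log₁₀(11.5/1.3) = 77.8 − 18.94 = 58.86 dB.
compressor: 83.1 − 20·log₁₀(14.5/1.3) = 83.1 − 20.95 = 62.15 dB.
refrigeration condenser: 72.7 − 20·log₁₀(4.8/1.3) = 72.7 − 11.35 = 61.35 dB.
Σ 10^(L/10) = 3.777e+06 → L_total = 10·log₁₀(3.777e+06) = 65.77 dB.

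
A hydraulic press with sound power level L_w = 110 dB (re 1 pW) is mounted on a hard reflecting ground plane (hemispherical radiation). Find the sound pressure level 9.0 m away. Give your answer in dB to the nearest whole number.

The power spreads over a hemisphere of area 2π·r², so L_p = L_w − 10·log₁₀(2π·r²).
2π·r² = 508.9 m², 10·log₁₀ of that is 27.067 dB.
L_p = 110 − 27.067 = 82.93 dB.

83 dB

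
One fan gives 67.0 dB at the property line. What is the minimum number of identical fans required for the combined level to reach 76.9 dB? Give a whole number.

10

N identical sources give L₁ + 10·log₁₀ N, so require 10·log₁₀ N ≥ 76.9 − 67.0 = 9.9 dB.
N ≥ 10^(9.9/10) = 9.772, so N = 10.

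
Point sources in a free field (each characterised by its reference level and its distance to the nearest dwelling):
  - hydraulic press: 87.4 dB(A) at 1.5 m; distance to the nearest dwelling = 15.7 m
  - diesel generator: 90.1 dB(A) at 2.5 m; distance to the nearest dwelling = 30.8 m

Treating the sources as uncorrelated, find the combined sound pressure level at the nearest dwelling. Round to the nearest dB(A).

71 dB(A)

Apply inverse-square spreading to bring every level to the receiver, then sum 10^(L/10).
hydraulic press: 87.4 − 20·log₁₀(15.7/1.5) = 87.4 − 20.40 = 67.00 dB(A).
diesel generator: 90.1 − 20·log₁₀(30.8/2.5) = 90.1 − 21.81 = 68.29 dB(A).
Σ 10^(L/10) = 1.176e+07 → L_total = 10·log₁₀(1.176e+07) = 70.70 dB(A).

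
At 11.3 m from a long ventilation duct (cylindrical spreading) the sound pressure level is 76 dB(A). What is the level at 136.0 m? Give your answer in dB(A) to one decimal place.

65.2 dB(A)

Line-source attenuation: ΔL = 10·log₁₀(r₂/r₁) = 10·log₁₀(136.0/11.3) = 10.805 dB.
L₂ = 76 − 10·log₁₀(136.0/11.3) = 76 − 10.805 = 65.20 dB(A).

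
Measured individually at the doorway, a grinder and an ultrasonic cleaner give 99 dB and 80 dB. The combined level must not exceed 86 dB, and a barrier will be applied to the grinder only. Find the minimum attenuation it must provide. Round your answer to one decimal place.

14.3 dB

Fixed contribution from the other source: Σ 10^(L/10) = 10^(80/10) = 1.000e+08 (80.00 dB).
To meet 86 dB overall, the treated grinder may contribute at most 10^(86/10) − 1.000e+08 = 2.981e+08, i.e. 84.74 dB.
Required insertion loss = 99 − 84.74 = 14.26 dB.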